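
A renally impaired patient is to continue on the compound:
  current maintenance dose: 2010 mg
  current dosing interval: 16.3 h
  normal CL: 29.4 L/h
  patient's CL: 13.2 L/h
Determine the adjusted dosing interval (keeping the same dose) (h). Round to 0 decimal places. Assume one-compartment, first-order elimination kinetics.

36 h

To keep the same average steady-state level, dosing rate must scale with clearance.
CL ratio = 13.2 / 29.4 = 0.4490
New interval (same dose) = 16.3 / 0.4490 = 36.30 h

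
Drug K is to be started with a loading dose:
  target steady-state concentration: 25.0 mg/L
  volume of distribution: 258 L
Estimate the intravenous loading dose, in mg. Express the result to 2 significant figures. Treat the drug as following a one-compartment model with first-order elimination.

6500 mg

LD = Css × Vd = 25.0 × 258 = 6450 mg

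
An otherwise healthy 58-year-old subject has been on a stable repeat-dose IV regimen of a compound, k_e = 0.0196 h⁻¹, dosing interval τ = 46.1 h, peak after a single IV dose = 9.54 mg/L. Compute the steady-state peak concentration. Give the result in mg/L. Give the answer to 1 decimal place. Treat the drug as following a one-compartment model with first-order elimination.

e^(−kτ) = e^(−0.01960 × 46.1) = 0.4051
Accumulation ratio R = 1 / (1 − e^(−kτ)) = 1 / (1 − 0.4051) = 1.681
Steady-state peak = C₀ × R = 9.54 × 1.681 = 16.04 mg/L

16.0 mg/L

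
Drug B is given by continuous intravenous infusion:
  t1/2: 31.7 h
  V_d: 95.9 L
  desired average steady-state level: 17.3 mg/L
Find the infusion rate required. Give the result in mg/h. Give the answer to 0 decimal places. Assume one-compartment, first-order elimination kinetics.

k = ln2 / t½ = 0.693147 / 31.7 = 0.02187 h⁻¹
CL = k × Vd = 0.02187 × 95.9 = 2.097 L/h
At steady state, infusion rate R₀ = Css × CL = 17.3 × 2.097 = 36.28 mg/h

36 mg/h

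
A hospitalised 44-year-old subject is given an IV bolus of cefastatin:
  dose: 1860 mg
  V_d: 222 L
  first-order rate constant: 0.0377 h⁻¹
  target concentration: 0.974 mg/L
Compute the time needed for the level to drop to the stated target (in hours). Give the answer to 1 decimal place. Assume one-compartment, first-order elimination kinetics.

57.1 h

C₀ = Dose / Vd = 1860 / 222 = 8.378 mg/L
t = ln(C₀ / C) / k = ln(8.378 / 0.974) / 0.03770
  = ln(8.602) / 0.03770 = 2.152 / 0.03770 = 57.08 h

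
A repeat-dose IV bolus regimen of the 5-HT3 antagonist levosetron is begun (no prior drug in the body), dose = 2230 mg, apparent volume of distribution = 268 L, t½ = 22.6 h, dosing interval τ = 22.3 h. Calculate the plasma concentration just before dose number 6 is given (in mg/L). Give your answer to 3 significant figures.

C₀ per dose = Dose / Vd = 2230 / 268 = 8.321 mg/L
k = ln2 / t½ = 0.693147 / 22.6 = 0.03067 h⁻¹
Fraction remaining after one interval: r = e^(−kτ) = e^(−0.03067 × 22.3) = 0.5046
Before dose 6, 5 doses have been given (aged 1τ, 2τ, 3τ, 4τ, 5τ).
C_trough = C₀ × (r + r² + … + r^5) = C₀ × r(1−r^5)/(1−r)
        = 8.321 × 0.5046 × (1 − 0.03271) / (1 − 0.5046) = 8.198 mg/L

8.20 mg/L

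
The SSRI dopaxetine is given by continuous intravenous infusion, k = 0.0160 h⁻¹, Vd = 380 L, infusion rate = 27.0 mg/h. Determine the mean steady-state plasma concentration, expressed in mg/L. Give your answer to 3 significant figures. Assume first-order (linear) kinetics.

CL = k × Vd = 0.01600 × 380 = 6.080 L/h
At steady state Css = R₀ / CL = 27.0 / 6.080 = 4.441 mg/L

4.44 mg/L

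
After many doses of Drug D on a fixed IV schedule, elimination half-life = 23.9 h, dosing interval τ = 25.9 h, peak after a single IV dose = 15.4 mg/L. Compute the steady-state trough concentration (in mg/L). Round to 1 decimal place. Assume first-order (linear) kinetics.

k = ln2 / t½ = 0.693147 / 23.9 = 0.02900 h⁻¹
e^(−kτ) = e^(−0.02900 × 25.9) = 0.4718
Accumulation ratio R = 1 / (1 − e^(−kτ)) = 1 / (1 − 0.4718) = 1.893
Steady-state trough = C₀ × R × e^(−kτ) = 15.4 × 1.893 × 0.4718 = 13.75 mg/L

13.8 mg/L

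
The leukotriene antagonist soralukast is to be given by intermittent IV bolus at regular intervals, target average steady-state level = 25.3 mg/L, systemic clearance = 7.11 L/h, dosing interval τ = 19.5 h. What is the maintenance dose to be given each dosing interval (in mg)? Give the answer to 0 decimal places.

3508 mg

At steady state, Dose/τ = Css × CL.
Dose = Css × CL × τ = 25.3 × 7.110 × 19.5 = 3508 mg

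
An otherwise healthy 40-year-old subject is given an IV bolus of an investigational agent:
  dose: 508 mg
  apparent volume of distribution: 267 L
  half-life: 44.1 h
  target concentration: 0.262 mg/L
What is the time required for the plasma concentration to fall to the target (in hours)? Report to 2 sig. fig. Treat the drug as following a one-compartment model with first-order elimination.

C₀ = Dose / Vd = 508.0 / 267 = 1.903 mg/L
k = ln2 / t½ = 0.693147 / 44.1 = 0.01572 h⁻¹
t = ln(C₀ / C) / k = ln(1.903 / 0.262) / 0.01572
  = ln(7.263) / 0.01572 = 1.983 / 0.01572 = 126.1 h

130 h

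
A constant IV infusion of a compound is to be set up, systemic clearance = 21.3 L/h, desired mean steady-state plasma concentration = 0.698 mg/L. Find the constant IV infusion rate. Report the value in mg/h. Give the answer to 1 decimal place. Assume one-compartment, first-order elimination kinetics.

At steady state, infusion rate R₀ = Css × CL = 0.698 × 21.30 = 14.87 mg/h

14.9 mg/h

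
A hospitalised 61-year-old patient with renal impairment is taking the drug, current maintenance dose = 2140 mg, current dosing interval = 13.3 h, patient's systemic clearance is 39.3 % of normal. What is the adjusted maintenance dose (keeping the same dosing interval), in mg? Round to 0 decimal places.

841 mg

To keep the same average steady-state level, dosing rate must scale with clearance.
CL ratio = 39.3 / 100 = 0.3930
New dose (same interval) = 2140 × 0.3930 = 841.0 mg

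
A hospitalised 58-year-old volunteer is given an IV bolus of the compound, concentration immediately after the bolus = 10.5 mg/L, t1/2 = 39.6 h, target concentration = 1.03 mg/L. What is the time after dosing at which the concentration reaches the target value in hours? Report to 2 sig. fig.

k = ln2 / t½ = 0.693147 / 39.6 = 0.01750 h⁻¹
t = ln(C₀ / C) / k = ln(10.50 / 1.03) / 0.01750
  = ln(10.19) / 0.01750 = 2.321 / 0.01750 = 132.6 h

130 h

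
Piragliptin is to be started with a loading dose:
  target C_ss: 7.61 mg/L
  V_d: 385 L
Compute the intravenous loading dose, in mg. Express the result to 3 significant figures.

LD = Css × Vd = 7.61 × 385 = 2930 mg

2930 mg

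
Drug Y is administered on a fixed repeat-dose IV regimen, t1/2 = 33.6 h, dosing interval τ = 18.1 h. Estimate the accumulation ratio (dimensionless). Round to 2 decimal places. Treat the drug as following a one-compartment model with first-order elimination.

k = ln2 / t½ = 0.693147 / 33.6 = 0.02063 h⁻¹
e^(−kτ) = e^(−0.02063 × 18.1) = 0.6884
Accumulation ratio R = 1 / (1 − e^(−kτ)) = 1 / (1 − 0.6884) = 3.209

3.21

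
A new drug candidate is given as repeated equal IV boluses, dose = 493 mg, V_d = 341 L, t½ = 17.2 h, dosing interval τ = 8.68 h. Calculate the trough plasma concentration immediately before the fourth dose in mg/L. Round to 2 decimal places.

C₀ per dose = Dose / Vd = 493 / 341 = 1.446 mg/L
k = ln2 / t½ = 0.693147 / 17.2 = 0.04030 h⁻¹
Fraction remaining after one interval: r = e^(−kτ) = e^(−0.04030 × 8.68) = 0.7048
Before dose 4, 3 doses have been given (aged 1τ, 2τ, 3τ).
C_trough = C₀ × (r + r² + … + r^3) = C₀ × r(1−r^3)/(1−r)
        = 1.446 × 0.7048 × (1 − 0.3501) / (1 − 0.7048) = 2.244 mg/L

2.24 mg/L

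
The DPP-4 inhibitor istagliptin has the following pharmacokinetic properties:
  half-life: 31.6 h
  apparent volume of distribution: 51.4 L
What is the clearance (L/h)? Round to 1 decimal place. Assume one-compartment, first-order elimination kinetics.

1.1 L/h

k = ln2 / t½ = 0.693147 / 31.6 = 0.02194 h⁻¹
CL = k × Vd = 0.02194 × 51.4 = 1.128 L/h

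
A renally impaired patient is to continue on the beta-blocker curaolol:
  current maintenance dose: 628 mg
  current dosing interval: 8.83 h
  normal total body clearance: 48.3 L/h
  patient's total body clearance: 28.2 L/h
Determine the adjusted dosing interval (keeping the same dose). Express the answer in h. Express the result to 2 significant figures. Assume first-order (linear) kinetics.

To keep the same average steady-state level, dosing rate must scale with clearance.
CL ratio = 28.2 / 48.3 = 0.5839
New interval (same dose) = 8.83 / 0.5839 = 15.12 h

15 h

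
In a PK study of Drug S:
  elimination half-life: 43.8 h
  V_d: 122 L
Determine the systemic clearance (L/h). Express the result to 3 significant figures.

1.93 L/h

k = ln2 / t½ = 0.693147 / 43.8 = 0.01583 h⁻¹
CL = k × Vd = 0.01583 × 122 = 1.931 L/h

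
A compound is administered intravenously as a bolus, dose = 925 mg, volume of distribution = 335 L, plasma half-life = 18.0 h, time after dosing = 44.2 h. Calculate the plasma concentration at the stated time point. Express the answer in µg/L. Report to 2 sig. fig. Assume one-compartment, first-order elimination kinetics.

C₀ = Dose / Vd = 925.0 / 335 = 2.761 mg/L
k = ln2 / t½ = 0.693147 / 18.0 = 0.03851 h⁻¹
C = C₀ · e^(−k·t) = 2.761 × e^(−0.03851 × 44.2)
  = 2.761 × 0.1823 = 0.5033 mg/L
Convert: 0.5033 mg/L × 1000 = 503.3 µg/L

500 µg/L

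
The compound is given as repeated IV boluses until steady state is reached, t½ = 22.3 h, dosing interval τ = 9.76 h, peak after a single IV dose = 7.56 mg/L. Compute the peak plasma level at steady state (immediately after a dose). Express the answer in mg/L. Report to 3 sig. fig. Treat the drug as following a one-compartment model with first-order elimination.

28.9 mg/L

k = ln2 / t½ = 0.693147 / 22.3 = 0.03108 h⁻¹
e^(−kτ) = e^(−0.03108 × 9.76) = 0.7383
Accumulation ratio R = 1 / (1 − e^(−kτ)) = 1 / (1 − 0.7383) = 3.821
Steady-state peak = C₀ × R = 7.56 × 3.821 = 28.89 mg/L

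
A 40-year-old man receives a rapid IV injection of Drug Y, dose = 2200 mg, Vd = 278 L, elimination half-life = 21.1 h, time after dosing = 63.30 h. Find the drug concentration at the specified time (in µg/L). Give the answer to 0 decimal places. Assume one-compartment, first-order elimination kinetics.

989 µg/L

C₀ = Dose / Vd = 2200 / 278 = 7.914 mg/L
k = ln2 / t½ = 0.693147 / 21.1 = 0.03285 h⁻¹
t / t½ = 63.30 / 21.1 = 3 half-lives
C = C₀ × (1/2)^3 = 7.914 × 0.1250 = 0.9893 mg/L
Convert: 0.9893 mg/L × 1000 = 989.3 µg/L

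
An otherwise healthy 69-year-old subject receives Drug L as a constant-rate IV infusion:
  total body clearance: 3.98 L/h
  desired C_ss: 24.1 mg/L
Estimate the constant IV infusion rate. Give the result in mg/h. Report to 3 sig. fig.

95.9 mg/h

At steady state, infusion rate R₀ = Css × CL = 24.1 × 3.980 = 95.92 mg/h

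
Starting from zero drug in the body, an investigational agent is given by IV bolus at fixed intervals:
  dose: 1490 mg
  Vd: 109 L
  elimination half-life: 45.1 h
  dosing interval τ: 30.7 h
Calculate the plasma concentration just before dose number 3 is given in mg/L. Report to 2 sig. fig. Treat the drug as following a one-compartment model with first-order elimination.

C₀ per dose = Dose / Vd = 1490 / 109 = 13.67 mg/L
k = ln2 / t½ = 0.693147 / 45.1 = 0.01537 h⁻¹
Fraction remaining after one interval: r = e^(−kτ) = e^(−0.01537 × 30.7) = 0.6238
Before dose 3, 2 doses have been given (aged 1τ, 2τ).
C_trough = C₀ × (r + r²) = 13.67 × (0.6238 + 0.3891) = 13.85 mg/L

14 mg/L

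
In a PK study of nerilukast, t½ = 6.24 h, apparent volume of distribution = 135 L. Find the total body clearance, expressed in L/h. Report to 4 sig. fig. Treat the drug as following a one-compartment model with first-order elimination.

k = ln2 / t½ = 0.693147 / 6.24 = 0.1111 h⁻¹
CL = k × Vd = 0.1111 × 135 = 15.00 L/h

15.00 L/h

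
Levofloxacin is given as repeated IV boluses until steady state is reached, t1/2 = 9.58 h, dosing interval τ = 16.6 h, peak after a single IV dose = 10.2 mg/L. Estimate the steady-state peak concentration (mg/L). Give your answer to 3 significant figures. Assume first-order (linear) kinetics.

14.6 mg/L

k = ln2 / t½ = 0.693147 / 9.58 = 0.07235 h⁻¹
e^(−kτ) = e^(−0.07235 × 16.6) = 0.3009
Accumulation ratio R = 1 / (1 − e^(−kτ)) = 1 / (1 − 0.3009) = 1.430
Steady-state peak = C₀ × R = 10.2 × 1.430 = 14.59 mg/L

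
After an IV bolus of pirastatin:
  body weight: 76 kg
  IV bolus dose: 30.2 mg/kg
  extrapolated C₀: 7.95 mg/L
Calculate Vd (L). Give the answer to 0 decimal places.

289 L

Dose = 30.2 × 76 = 2295 mg
Vd = Dose / C₀ = 2295 / 7.95 = 288.7 L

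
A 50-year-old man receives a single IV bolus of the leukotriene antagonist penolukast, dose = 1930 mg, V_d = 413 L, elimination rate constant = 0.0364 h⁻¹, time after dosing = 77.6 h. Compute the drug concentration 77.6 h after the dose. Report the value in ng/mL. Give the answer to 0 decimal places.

C₀ = Dose / Vd = 1930 / 413 = 4.673 mg/L
C = C₀ · e^(−k·t) = 4.673 × e^(−0.03640 × 77.6)
  = 4.673 × 0.05933 = 0.2772 mg/L
Convert: 0.2772 mg/L × 1000 = 277.2 ng/mL

277 ng/mL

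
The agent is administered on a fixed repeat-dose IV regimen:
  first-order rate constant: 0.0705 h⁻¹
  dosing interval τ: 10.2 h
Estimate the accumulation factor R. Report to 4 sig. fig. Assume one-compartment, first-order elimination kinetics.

1.950

e^(−kτ) = e^(−0.07050 × 10.2) = 0.4872
Accumulation ratio R = 1 / (1 − e^(−kτ)) = 1 / (1 − 0.4872) = 1.950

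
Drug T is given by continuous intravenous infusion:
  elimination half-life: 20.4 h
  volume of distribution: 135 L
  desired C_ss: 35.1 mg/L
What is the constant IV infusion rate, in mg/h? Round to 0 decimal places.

161 mg/h

k = ln2 / t½ = 0.693147 / 20.4 = 0.03398 h⁻¹
CL = k × Vd = 0.03398 × 135 = 4.587 L/h
At steady state, infusion rate R₀ = Css × CL = 35.1 × 4.587 = 161.0 mg/h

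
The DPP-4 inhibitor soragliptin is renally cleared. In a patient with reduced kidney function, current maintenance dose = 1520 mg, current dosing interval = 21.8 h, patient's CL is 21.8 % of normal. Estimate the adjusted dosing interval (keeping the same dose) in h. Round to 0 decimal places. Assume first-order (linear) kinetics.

100 h

To keep the same average steady-state level, dosing rate must scale with clearance.
CL ratio = 21.8 / 100 = 0.2180
New interval (same dose) = 21.8 / 0.2180 = 100.0 h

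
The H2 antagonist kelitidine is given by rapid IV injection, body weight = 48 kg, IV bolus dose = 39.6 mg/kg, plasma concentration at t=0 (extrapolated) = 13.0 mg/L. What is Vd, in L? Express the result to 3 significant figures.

146 L

Dose = 39.6 × 48 = 1901 mg
Vd = Dose / C₀ = 1901 / 13.0 = 146.2 L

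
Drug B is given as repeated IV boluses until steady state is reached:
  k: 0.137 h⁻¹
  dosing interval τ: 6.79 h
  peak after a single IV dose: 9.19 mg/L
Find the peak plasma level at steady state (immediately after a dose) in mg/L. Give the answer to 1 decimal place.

15.2 mg/L

e^(−kτ) = e^(−0.1370 × 6.79) = 0.3945
Accumulation ratio R = 1 / (1 − e^(−kτ)) = 1 / (1 − 0.3945) = 1.652
Steady-state peak = C₀ × R = 9.19 × 1.652 = 15.18 mg/L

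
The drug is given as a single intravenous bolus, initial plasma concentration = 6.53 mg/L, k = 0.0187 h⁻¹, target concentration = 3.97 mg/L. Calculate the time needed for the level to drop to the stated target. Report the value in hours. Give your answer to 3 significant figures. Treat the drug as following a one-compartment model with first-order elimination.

t = ln(C₀ / C) / k = ln(6.530 / 3.97) / 0.01870
  = ln(1.645) / 0.01870 = 0.4977 / 0.01870 = 26.61 h

26.6 h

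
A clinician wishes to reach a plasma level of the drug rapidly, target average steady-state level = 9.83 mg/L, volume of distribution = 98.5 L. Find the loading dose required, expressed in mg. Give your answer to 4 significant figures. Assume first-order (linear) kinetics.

LD = Css × Vd = 9.83 × 98.5 = 968.3 mg

968.3 mg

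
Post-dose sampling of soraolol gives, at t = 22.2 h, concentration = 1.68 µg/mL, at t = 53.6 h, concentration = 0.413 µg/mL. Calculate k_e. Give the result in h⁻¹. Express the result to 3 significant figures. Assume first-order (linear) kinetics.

k = ln(C₁/C₂) / (t₂ − t₁) = ln(1.68/0.413) / (53.6 − 22.2)
  = 1.403 / 31.40 = 0.04468 h⁻¹

0.0447 h⁻¹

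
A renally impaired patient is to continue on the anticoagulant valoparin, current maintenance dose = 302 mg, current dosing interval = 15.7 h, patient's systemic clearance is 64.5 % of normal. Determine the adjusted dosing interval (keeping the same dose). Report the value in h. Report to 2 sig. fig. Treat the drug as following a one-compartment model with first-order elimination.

To keep the same average steady-state level, dosing rate must scale with clearance.
CL ratio = 64.5 / 100 = 0.6450
New interval (same dose) = 15.7 / 0.6450 = 24.34 h

24 h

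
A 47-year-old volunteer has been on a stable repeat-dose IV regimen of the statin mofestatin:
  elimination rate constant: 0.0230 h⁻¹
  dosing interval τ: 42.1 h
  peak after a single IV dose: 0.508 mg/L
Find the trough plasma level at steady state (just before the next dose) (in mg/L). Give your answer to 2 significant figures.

0.31 mg/L

e^(−kτ) = e^(−0.02300 × 42.1) = 0.3797
Accumulation ratio R = 1 / (1 − e^(−kτ)) = 1 / (1 − 0.3797) = 1.612
Steady-state trough = C₀ × R × e^(−kτ) = 0.508 × 1.612 × 0.3797 = 0.3109 mg/L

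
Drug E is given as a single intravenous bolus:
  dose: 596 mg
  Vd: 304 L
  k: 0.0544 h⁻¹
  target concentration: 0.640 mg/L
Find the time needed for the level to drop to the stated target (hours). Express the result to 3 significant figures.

C₀ = Dose / Vd = 596.0 / 304 = 1.961 mg/L
t = ln(C₀ / C) / k = ln(1.961 / 0.640) / 0.05440
  = ln(3.064) / 0.05440 = 1.120 / 0.05440 = 20.59 h

20.6 h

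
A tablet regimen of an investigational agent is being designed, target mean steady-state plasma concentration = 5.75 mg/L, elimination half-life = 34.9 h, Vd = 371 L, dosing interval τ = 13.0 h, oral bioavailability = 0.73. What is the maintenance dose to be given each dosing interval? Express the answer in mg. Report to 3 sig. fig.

755 mg

k = ln2 / t½ = 0.693147 / 34.9 = 0.01986 h⁻¹
CL = k × Vd = 0.01986 × 371 = 7.368 L/h
At steady state, F × (Dose/τ) = Css × CL.
Dose = Css × CL × τ / F = 5.75 × 7.368 × 13.0 / 0.73 = 754.5 mg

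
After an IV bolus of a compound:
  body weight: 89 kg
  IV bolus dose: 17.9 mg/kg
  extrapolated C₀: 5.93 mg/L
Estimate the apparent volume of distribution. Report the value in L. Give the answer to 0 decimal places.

Dose = 17.9 × 89 = 1593 mg
Vd = Dose / C₀ = 1593 / 5.93 = 268.6 L

269 L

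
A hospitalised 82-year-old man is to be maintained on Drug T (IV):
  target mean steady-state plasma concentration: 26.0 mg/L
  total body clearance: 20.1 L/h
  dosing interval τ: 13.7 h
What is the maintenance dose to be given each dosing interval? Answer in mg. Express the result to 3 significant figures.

At steady state, Dose/τ = Css × CL.
Dose = Css × CL × τ = 26.0 × 20.10 × 13.7 = 7160 mg

7160 mg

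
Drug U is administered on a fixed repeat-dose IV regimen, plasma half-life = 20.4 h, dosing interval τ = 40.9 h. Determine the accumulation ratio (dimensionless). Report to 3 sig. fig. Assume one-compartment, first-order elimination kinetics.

k = ln2 / t½ = 0.693147 / 20.4 = 0.03398 h⁻¹
e^(−kτ) = e^(−0.03398 × 40.9) = 0.2491
Accumulation ratio R = 1 / (1 − e^(−kτ)) = 1 / (1 − 0.2491) = 1.332

1.33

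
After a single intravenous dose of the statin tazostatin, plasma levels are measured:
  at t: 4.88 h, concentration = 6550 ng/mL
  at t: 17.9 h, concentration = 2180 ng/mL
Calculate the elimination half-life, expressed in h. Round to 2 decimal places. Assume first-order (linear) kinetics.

k = ln(C₁/C₂) / (t₂ − t₁) = ln(6550/2180) / (17.9 − 4.88)
  = 1.100 / 13.02 = 0.08449 h⁻¹
t½ = ln2 / k = 0.693147 / 0.08449 = 8.204 h

8.20 h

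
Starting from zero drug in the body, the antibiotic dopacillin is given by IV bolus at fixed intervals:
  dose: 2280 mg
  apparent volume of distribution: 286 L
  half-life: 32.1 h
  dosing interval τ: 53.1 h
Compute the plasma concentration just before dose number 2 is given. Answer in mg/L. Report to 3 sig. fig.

C₀ per dose = Dose / Vd = 2280 / 286 = 7.972 mg/L
k = ln2 / t½ = 0.693147 / 32.1 = 0.02159 h⁻¹
Fraction remaining after one interval: r = e^(−kτ) = e^(−0.02159 × 53.1) = 0.3178
Before dose 2, 1 dose has been given (aged 1τ).
C_trough = C₀ × r = 7.972 × 0.3178 = 2.534 mg/L

2.53 mg/L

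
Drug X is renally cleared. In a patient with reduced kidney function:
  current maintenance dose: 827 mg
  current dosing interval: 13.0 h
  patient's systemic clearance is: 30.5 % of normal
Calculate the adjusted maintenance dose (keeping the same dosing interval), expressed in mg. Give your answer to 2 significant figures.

250 mg

To keep the same average steady-state level, dosing rate must scale with clearance.
CL ratio = 30.5 / 100 = 0.3050
New dose (same interval) = 827 × 0.3050 = 252.2 mg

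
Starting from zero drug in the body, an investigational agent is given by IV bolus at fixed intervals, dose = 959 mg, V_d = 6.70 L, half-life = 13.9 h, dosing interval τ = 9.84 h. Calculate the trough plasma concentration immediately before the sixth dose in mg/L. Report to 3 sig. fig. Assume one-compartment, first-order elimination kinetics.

207 mg/L

C₀ per dose = Dose / Vd = 959 / 6.70 = 143.1 mg/L
k = ln2 / t½ = 0.693147 / 13.9 = 0.04987 h⁻¹
Fraction remaining after one interval: r = e^(−kτ) = e^(−0.04987 × 9.84) = 0.6122
Before dose 6, 5 doses have been given (aged 1τ, 2τ, 3τ, 4τ, 5τ).
C_trough = C₀ × (r + r² + … + r^5) = C₀ × r(1−r^5)/(1−r)
        = 143.1 × 0.6122 × (1 − 0.08599) / (1 − 0.6122) = 206.5 mg/L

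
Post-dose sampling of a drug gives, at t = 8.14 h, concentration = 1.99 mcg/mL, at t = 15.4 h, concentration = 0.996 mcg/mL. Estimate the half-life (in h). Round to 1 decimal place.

k = ln(C₁/C₂) / (t₂ − t₁) = ln(1.99/0.996) / (15.4 − 8.14)
  = 0.6921 / 7.260 = 0.09533 h⁻¹
t½ = ln2 / k = 0.693147 / 0.09533 = 7.271 h

7.3 h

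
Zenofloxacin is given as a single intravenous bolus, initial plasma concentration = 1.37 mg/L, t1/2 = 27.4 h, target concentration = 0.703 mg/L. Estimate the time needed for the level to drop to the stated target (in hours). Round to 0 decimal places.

26 h

k = ln2 / t½ = 0.693147 / 27.4 = 0.02530 h⁻¹
t = ln(C₀ / C) / k = ln(1.370 / 0.703) / 0.02530
  = ln(1.949) / 0.02530 = 0.6673 / 0.02530 = 26.38 h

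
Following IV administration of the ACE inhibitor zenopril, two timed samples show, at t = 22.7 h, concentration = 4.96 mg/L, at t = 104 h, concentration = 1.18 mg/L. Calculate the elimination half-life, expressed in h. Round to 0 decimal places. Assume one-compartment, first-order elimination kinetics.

k = ln(C₁/C₂) / (t₂ − t₁) = ln(4.96/1.18) / (104 − 22.7)
  = 1.436 / 81.30 = 0.01766 h⁻¹
t½ = ln2 / k = 0.693147 / 0.01766 = 39.25 h

39 h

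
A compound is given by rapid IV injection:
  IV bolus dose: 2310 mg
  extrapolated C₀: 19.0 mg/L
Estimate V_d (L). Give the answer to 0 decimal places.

122 L

Vd = Dose / C₀ = 2310 / 19.0 = 121.6 L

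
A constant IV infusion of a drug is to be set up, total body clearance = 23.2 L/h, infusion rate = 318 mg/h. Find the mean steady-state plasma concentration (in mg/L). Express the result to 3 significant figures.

At steady state Css = R₀ / CL = 318 / 23.20 = 13.71 mg/L

13.7 mg/L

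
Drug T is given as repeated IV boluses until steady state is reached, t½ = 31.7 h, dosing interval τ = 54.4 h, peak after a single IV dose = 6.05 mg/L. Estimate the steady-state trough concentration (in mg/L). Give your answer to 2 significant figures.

2.6 mg/L

k = ln2 / t½ = 0.693147 / 31.7 = 0.02187 h⁻¹
e^(−kτ) = e^(−0.02187 × 54.4) = 0.3043
Accumulation ratio R = 1 / (1 − e^(−kτ)) = 1 / (1 − 0.3043) = 1.437
Steady-state trough = C₀ × R × e^(−kτ) = 6.05 × 1.437 × 0.3043 = 2.646 mg/L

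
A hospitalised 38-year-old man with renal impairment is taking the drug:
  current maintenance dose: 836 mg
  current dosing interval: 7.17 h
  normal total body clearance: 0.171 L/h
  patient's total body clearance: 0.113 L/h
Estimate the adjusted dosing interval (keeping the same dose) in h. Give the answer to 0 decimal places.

11 h

To keep the same average steady-state level, dosing rate must scale with clearance.
CL ratio = 0.113 / 0.171 = 0.6608
New interval (same dose) = 7.17 / 0.6608 = 10.85 h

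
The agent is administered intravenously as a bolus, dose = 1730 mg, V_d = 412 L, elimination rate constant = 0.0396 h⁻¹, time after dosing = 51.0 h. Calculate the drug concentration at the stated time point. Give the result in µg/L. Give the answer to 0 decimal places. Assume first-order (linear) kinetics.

C₀ = Dose / Vd = 1730 / 412 = 4.199 mg/L
C = C₀ · e^(−k·t) = 4.199 × e^(−0.03960 × 51.0)
  = 4.199 × 0.1327 = 0.5572 mg/L
Convert: 0.5572 mg/L × 1000 = 557.2 µg/L

557 µg/L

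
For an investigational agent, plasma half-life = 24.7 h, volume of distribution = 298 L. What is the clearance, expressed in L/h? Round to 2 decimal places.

k = ln2 / t½ = 0.693147 / 24.7 = 0.02806 h⁻¹
CL = k × Vd = 0.02806 × 298 = 8.362 L/h

8.36 L/h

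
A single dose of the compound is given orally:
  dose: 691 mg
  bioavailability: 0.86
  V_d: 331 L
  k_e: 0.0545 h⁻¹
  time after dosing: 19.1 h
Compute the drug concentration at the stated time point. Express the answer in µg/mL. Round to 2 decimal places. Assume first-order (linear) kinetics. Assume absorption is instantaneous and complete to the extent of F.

Amount reaching circulation = F × Dose = 0.86 × 691.0 = 594.3 mg
C₀ = F·Dose / Vd = 594.3 / 331 = 1.795 mg/L
C = C₀ · e^(−k·t) = 1.795 × e^(−0.05450 × 19.1)
  = 1.795 × 0.3531 = 0.6338 mg/L
(0.6338 mg/L = 0.6338 µg/mL)

0.63 µg/mL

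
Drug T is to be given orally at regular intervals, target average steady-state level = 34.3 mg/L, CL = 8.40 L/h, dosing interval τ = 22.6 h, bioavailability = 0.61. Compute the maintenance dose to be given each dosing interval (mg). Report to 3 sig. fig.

10700 mg

At steady state, F × (Dose/τ) = Css × CL.
Dose = Css × CL × τ / F = 34.3 × 8.400 × 22.6 / 0.61 = 10670 mg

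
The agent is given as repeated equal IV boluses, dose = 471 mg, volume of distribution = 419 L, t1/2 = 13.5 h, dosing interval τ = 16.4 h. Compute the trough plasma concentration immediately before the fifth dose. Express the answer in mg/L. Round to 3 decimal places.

0.822 mg/L

C₀ per dose = Dose / Vd = 471 / 419 = 1.124 mg/L
k = ln2 / t½ = 0.693147 / 13.5 = 0.05134 h⁻¹
Fraction remaining after one interval: r = e^(−kτ) = e^(−0.05134 × 16.4) = 0.4309
Before dose 5, 4 doses have been given (aged 1τ, 2τ, 3τ, 4τ).
C_trough = C₀ × (r + r² + … + r^4) = C₀ × r(1−r^4)/(1−r)
        = 1.124 × 0.4309 × (1 − 0.03448) / (1 − 0.4309) = 0.8217 mg/L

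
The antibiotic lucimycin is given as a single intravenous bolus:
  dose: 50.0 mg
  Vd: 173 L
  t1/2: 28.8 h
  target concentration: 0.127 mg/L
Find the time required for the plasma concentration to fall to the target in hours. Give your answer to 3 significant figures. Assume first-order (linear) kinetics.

C₀ = Dose / Vd = 50.00 / 173 = 0.2890 mg/L
k = ln2 / t½ = 0.693147 / 28.8 = 0.02407 h⁻¹
t = ln(C₀ / C) / k = ln(0.2890 / 0.127) / 0.02407
  = ln(2.276) / 0.02407 = 0.8224 / 0.02407 = 34.17 h

34.2 h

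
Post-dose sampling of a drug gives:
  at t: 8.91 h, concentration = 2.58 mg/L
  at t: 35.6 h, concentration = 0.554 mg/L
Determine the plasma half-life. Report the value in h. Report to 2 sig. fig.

12 h

k = ln(C₁/C₂) / (t₂ − t₁) = ln(2.58/0.554) / (35.6 − 8.91)
  = 1.538 / 26.69 = 0.05762 h⁻¹
t½ = ln2 / k = 0.693147 / 0.05762 = 12.03 h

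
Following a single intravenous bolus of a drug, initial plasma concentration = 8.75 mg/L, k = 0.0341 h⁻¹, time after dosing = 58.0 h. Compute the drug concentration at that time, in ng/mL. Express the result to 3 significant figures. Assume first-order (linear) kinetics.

1210 ng/mL

C = C₀ · e^(−k·t) = 8.750 × e^(−0.03410 × 58.0)
  = 8.750 × 0.1384 = 1.211 mg/L
Convert: 1.211 mg/L × 1000 = 1211 ng/mL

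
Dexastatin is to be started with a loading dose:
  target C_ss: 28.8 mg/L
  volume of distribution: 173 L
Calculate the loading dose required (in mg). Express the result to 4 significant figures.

LD = Css × Vd = 28.8 × 173 = 4982 mg

4982 mg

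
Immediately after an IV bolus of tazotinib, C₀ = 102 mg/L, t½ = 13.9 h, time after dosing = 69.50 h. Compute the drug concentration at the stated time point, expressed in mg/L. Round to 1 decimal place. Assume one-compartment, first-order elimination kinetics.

k = ln2 / t½ = 0.693147 / 13.9 = 0.04987 h⁻¹
t / t½ = 69.50 / 13.9 = 5 half-lives
C = C₀ × (1/2)^5 = 102.0 × 0.03125 = 3.188 mg/L

3.2 mg/L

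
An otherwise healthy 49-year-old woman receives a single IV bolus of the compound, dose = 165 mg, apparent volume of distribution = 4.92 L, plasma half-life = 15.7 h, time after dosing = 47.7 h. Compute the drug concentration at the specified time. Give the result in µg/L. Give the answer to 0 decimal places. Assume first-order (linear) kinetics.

C₀ = Dose / Vd = 165.0 / 4.92 = 33.54 mg/L
k = ln2 / t½ = 0.693147 / 15.7 = 0.04415 h⁻¹
C = C₀ · e^(−k·t) = 33.54 × e^(−0.04415 × 47.7)
  = 33.54 × 0.1217 = 4.082 mg/L
Convert: 4.082 mg/L × 1000 = 4082 µg/L

4082 µg/L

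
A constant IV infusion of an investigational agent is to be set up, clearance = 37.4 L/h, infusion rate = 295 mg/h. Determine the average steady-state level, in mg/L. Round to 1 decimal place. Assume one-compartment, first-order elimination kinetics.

At steady state Css = R₀ / CL = 295 / 37.40 = 7.888 mg/L

7.9 mg/L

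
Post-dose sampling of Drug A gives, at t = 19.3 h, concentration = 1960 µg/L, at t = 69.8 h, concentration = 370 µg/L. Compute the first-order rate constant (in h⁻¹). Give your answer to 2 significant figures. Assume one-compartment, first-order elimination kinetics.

k = ln(C₁/C₂) / (t₂ − t₁) = ln(1960/370) / (69.8 − 19.3)
  = 1.667 / 50.50 = 0.03301 h⁻¹

0.033 h⁻¹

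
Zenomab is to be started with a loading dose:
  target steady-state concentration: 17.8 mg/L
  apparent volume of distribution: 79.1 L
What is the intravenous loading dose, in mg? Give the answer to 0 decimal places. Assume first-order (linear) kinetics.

LD = Css × Vd = 17.8 × 79.1 = 1408 mg

1408 mg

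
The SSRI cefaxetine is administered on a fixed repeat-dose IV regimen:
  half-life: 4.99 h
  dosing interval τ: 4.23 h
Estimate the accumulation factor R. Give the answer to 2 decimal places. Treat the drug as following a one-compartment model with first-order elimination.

k = ln2 / t½ = 0.693147 / 4.99 = 0.1389 h⁻¹
e^(−kτ) = e^(−0.1389 × 4.23) = 0.5557
Accumulation ratio R = 1 / (1 − e^(−kτ)) = 1 / (1 − 0.5557) = 2.251

2.25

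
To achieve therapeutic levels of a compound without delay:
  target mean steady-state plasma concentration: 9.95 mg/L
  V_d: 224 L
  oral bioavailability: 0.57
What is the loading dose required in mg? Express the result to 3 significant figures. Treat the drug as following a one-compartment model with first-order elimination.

3910 mg

LD = Css × Vd / F = 9.95 × 224 / 0.57 = 3910 mg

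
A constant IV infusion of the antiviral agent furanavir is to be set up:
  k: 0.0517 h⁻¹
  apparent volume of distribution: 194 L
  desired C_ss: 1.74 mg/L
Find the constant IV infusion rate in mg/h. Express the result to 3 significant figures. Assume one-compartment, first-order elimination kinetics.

CL = k × Vd = 0.05170 × 194 = 10.03 L/h
At steady state, infusion rate R₀ = Css × CL = 1.74 × 10.03 = 17.45 mg/h

17.5 mg/h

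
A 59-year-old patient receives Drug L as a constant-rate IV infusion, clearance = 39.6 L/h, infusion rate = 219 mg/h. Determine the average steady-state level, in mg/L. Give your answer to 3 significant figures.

5.53 mg/L

At steady state Css = R₀ / CL = 219 / 39.60 = 5.530 mg/L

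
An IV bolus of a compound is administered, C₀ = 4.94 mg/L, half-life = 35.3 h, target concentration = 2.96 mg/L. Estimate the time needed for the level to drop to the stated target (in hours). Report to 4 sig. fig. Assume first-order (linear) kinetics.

26.08 h

k = ln2 / t½ = 0.693147 / 35.3 = 0.01964 h⁻¹
t = ln(C₀ / C) / k = ln(4.940 / 2.96) / 0.01964
  = ln(1.669) / 0.01964 = 0.5122 / 0.01964 = 26.08 h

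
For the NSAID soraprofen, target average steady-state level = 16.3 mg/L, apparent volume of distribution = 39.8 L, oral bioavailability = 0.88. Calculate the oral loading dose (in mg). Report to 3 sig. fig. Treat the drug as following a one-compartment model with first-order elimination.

737 mg

LD = Css × Vd / F = 16.3 × 39.8 / 0.88 = 737.2 mg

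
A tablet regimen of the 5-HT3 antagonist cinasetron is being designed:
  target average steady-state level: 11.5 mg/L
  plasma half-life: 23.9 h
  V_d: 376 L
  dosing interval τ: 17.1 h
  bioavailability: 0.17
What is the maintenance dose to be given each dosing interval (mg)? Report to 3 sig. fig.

k = ln2 / t½ = 0.693147 / 23.9 = 0.02900 h⁻¹
CL = k × Vd = 0.02900 × 376 = 10.90 L/h
At steady state, F × (Dose/τ) = Css × CL.
Dose = Css × CL × τ / F = 11.5 × 10.90 × 17.1 / 0.17 = 12610 mg

12600 mg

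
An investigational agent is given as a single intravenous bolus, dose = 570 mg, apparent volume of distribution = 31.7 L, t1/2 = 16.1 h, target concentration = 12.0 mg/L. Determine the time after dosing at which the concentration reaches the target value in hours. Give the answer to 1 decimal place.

9.4 h

C₀ = Dose / Vd = 570.0 / 31.7 = 17.98 mg/L
k = ln2 / t½ = 0.693147 / 16.1 = 0.04305 h⁻¹
t = ln(C₀ / C) / k = ln(17.98 / 12.0) / 0.04305
  = ln(1.498) / 0.04305 = 0.4041 / 0.04305 = 9.387 h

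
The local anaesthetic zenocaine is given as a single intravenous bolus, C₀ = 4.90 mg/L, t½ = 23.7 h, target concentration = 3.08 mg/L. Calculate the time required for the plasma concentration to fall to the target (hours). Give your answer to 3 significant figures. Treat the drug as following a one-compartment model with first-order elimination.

15.9 h

k = ln2 / t½ = 0.693147 / 23.7 = 0.02925 h⁻¹
t = ln(C₀ / C) / k = ln(4.900 / 3.08) / 0.02925
  = ln(1.591) / 0.02925 = 0.4644 / 0.02925 = 15.88 h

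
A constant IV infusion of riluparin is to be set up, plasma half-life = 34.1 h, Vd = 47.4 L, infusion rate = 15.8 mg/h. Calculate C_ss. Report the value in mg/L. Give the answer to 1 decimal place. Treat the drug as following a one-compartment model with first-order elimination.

k = ln2 / t½ = 0.693147 / 34.1 = 0.02033 h⁻¹
CL = k × Vd = 0.02033 × 47.4 = 0.9636 L/h
At steady state Css = R₀ / CL = 15.8 / 0.9636 = 16.40 mg/L

16.4 mg/L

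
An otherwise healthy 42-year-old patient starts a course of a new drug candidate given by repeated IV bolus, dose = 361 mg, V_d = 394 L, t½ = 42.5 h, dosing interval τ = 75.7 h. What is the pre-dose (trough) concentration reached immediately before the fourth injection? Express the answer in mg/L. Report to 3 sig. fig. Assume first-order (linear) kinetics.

0.367 mg/L

C₀ per dose = Dose / Vd = 361 / 394 = 0.9162 mg/L
k = ln2 / t½ = 0.693147 / 42.5 = 0.01631 h⁻¹
Fraction remaining after one interval: r = e^(−kτ) = e^(−0.01631 × 75.7) = 0.2909
Before dose 4, 3 doses have been given (aged 1τ, 2τ, 3τ).
C_trough = C₀ × (r + r² + … + r^3) = C₀ × r(1−r^3)/(1−r)
        = 0.9162 × 0.2909 × (1 − 0.02462) / (1 − 0.2909) = 0.3666 mg/L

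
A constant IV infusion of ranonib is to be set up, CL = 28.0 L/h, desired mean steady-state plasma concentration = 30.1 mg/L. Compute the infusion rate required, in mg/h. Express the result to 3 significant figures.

At steady state, infusion rate R₀ = Css × CL = 30.1 × 28.00 = 842.8 mg/h

843 mg/h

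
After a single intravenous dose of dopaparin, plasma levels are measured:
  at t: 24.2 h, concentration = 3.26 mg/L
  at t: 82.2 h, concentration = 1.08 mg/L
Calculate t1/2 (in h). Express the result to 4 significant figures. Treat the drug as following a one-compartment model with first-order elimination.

k = ln(C₁/C₂) / (t₂ − t₁) = ln(3.26/1.08) / (82.2 − 24.2)
  = 1.105 / 58.00 = 0.01905 h⁻¹
t½ = ln2 / k = 0.693147 / 0.01905 = 36.39 h

36.39 h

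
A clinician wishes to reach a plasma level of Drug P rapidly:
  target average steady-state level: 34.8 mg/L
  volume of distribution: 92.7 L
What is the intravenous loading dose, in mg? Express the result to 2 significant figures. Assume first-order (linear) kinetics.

3200 mg

LD = Css × Vd = 34.8 × 92.7 = 3226 mg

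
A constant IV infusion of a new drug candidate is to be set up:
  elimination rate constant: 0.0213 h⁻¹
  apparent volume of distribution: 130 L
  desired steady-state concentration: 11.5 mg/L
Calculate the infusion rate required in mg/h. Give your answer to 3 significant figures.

CL = k × Vd = 0.02130 × 130 = 2.769 L/h
At steady state, infusion rate R₀ = Css × CL = 11.5 × 2.769 = 31.84 mg/h

31.8 mg/h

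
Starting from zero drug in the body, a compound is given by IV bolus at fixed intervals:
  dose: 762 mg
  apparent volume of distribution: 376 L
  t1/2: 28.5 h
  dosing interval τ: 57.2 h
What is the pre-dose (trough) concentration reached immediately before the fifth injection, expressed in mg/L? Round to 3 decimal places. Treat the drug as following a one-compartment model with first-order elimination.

0.669 mg/L

C₀ per dose = Dose / Vd = 762 / 376 = 2.027 mg/L
k = ln2 / t½ = 0.693147 / 28.5 = 0.02432 h⁻¹
Fraction remaining after one interval: r = e^(−kτ) = e^(−0.02432 × 57.2) = 0.2488
Before dose 5, 4 doses have been given (aged 1τ, 2τ, 3τ, 4τ).
C_trough = C₀ × (r + r² + … + r^4) = C₀ × r(1−r^4)/(1−r)
        = 2.027 × 0.2488 × (1 − 0.003832) / (1 − 0.2488) = 0.6688 mg/L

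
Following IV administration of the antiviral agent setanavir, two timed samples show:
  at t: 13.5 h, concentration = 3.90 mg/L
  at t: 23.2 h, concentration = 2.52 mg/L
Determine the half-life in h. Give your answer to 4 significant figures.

15.40 h

k = ln(C₁/C₂) / (t₂ − t₁) = ln(3.90/2.52) / (23.2 − 13.5)
  = 0.4367 / 9.700 = 0.04502 h⁻¹
t½ = ln2 / k = 0.693147 / 0.04502 = 15.40 h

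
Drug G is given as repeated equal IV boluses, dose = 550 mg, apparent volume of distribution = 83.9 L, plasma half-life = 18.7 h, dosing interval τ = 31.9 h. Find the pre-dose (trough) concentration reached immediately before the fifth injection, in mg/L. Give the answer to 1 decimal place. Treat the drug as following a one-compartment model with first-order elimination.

C₀ per dose = Dose / Vd = 550 / 83.9 = 6.555 mg/L
k = ln2 / t½ = 0.693147 / 18.7 = 0.03707 h⁻¹
Fraction remaining after one interval: r = e^(−kτ) = e^(−0.03707 × 31.9) = 0.3065
Before dose 5, 4 doses have been given (aged 1τ, 2τ, 3τ, 4τ).
C_trough = C₀ × (r + r² + … + r^4) = C₀ × r(1−r^4)/(1−r)
        = 6.555 × 0.3065 × (1 − 0.008825) / (1 − 0.3065) = 2.871 mg/L

2.9 mg/L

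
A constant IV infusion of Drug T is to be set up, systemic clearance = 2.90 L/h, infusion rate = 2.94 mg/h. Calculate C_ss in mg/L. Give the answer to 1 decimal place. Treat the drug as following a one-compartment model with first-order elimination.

At steady state Css = R₀ / CL = 2.94 / 2.900 = 1.014 mg/L

1.0 mg/L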